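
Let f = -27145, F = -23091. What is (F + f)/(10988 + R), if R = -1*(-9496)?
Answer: -12559/5121 ≈ -2.4524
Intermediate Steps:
R = 9496
(F + f)/(10988 + R) = (-23091 - 27145)/(10988 + 9496) = -50236/20484 = -50236*1/20484 = -12559/5121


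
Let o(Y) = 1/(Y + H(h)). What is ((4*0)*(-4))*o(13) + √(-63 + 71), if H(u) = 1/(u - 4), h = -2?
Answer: 2*√2 ≈ 2.8284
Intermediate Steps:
H(u) = 1/(-4 + u)
o(Y) = 1/(-⅙ + Y) (o(Y) = 1/(Y + 1/(-4 - 2)) = 1/(Y + 1/(-6)) = 1/(Y - ⅙) = 1/(-⅙ + Y))
((4*0)*(-4))*o(13) + √(-63 + 71) = ((4*0)*(-4))*(6/(-1 + 6*13)) + √(-63 + 71) = (0*(-4))*(6/(-1 + 78)) + √8 = 0*(6/77) + 2*√2 = 0 + 2*√2 = 2*√2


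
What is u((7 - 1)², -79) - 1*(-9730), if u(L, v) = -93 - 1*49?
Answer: 9588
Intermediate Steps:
u(L, v) = -142 (u(L, v) = -93 - 49 = -142)
u((7 - 1)², -79) - 1*(-9730) = -142 - 1*(-9730) = -142 + 9730 = 9588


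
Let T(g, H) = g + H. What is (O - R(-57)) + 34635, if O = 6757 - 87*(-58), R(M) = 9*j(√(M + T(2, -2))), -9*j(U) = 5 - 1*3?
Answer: 46440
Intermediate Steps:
T(g, H) = H + g
j(U) = -2/9 (j(U) = -(5 - 1*3)/9 = -(5 - 3)/9 = -⅑*2 = -2/9)
R(M) = -2 (R(M) = 9*(-2/9) = -2)
O = 11803 (O = 6757 - 1*(-5046) = 6757 + 5046 = 11803)
(O - R(-57)) + 34635 = (11803 - 1*(-2)) + 34635 = (11803 + 2) + 34635 = 11805 + 34635 = 46440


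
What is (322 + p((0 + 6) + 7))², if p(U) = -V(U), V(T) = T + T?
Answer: 87616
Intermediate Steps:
V(T) = 2*T
p(U) = -2*U
(322 + p((0 + 6) + 7))² = (322 - 2*((0 + 6) + 7))² = (322 - 2*(6 + 7))² = (322 - 2*13)² = (322 - 26)² = 296² = 87616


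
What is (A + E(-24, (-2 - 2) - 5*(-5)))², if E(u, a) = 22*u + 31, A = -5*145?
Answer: 1493284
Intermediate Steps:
A = -725
E(u, a) = 31 + 22*u
(A + E(-24, (-2 - 2) - 5*(-5)))² = (-725 + (31 + 22*(-24)))² = (-725 + (31 - 528))² = (-725 - 497)² = (-1222)² = 1493284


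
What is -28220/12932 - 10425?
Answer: -33711080/3233 ≈ -10427.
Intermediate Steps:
-28220/12932 - 10425 = -28220*1/12932 - 10425 = -7055/3233 - 10425 = -33711080/3233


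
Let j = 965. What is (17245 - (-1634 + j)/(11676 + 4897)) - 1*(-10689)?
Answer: 462950851/16573 ≈ 27934.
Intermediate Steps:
(17245 - (-1634 + j)/(11676 + 4897)) - 1*(-10689) = (17245 - (-1634 + 965)/(11676 + 4897)) - 1*(-10689) = (17245 - (-669)/16573) + 10689 = (17245 - 1*(-669/16573)) + 10689 = (17245 + 669/16573) + 10689 = 285802054/16573 + 10689 = 462950851/16573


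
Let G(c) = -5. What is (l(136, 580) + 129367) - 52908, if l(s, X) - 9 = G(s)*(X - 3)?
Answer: 73583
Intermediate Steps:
l(s, X) = 24 - 5*X (l(s, X) = 9 - 5*(X - 3) = 9 - 5*(-3 + X) = 9 + (15 - 5*X) = 24 - 5*X)
(l(136, 580) + 129367) - 52908 = ((24 - 5*580) + 129367) - 52908 = ((24 - 2900) + 129367) - 52908 = (-2876 + 129367) - 52908 = 126491 - 52908 = 73583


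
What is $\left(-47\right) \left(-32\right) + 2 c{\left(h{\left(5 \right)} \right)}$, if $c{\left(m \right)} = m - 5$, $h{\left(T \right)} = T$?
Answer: $1504$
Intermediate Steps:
$c{\left(m \right)} = -5 + m$
$\left(-47\right) \left(-32\right) + 2 c{\left(h{\left(5 \right)} \right)} = \left(-47\right) \left(-32\right) + 2 \left(-5 + 5\right) = 1504 + 2 \cdot 0 = 1504 + 0 = 1504$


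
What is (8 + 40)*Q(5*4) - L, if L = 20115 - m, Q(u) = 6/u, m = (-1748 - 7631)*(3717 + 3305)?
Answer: -329397193/5 ≈ -6.5879e+7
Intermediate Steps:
m = -65859338 (m = -9379*7022 = -65859338)
L = 65879453 (L = 20115 - 1*(-65859338) = 20115 + 65859338 = 65879453)
(8 + 40)*Q(5*4) - L = (8 + 40)*(6/((5*4))) - 1*65879453 = 48*(6/20) - 65879453 = 48*(6*(1/20)) - 65879453 = 48*(3/10) - 65879453 = 72/5 - 65879453 = -329397193/5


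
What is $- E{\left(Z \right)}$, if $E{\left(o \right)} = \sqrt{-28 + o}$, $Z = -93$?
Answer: $- 11 i \approx - 11.0 i$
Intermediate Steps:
$- E{\left(Z \right)} = - \sqrt{-28 - 93} = - \sqrt{-121} = - 11 i$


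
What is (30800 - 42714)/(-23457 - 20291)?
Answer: 5957/21874 ≈ 0.27233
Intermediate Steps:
(30800 - 42714)/(-23457 - 20291) = -11914/(-43748) = -11914*(-1/43748) = 5957/21874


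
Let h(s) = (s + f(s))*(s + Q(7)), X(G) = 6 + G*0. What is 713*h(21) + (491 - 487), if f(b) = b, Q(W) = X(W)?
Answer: 808546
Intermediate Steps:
X(G) = 6 (X(G) = 6 + 0 = 6)
Q(W) = 6
h(s) = 2*s*(6 + s) (h(s) = (s + s)*(s + 6) = (2*s)*(6 + s) = 2*s*(6 + s))
713*h(21) + (491 - 487) = 713*(2*21*(6 + 21)) + (491 - 487) = 713*(2*21*27) + 4 = 713*1134 + 4 = 808542 + 4 = 808546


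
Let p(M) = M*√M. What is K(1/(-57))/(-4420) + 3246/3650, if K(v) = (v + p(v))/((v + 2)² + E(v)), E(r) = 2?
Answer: 27643002249/31083451100 + I*√57/85160140 ≈ 0.88932 + 8.8655e-8*I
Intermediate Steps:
p(M) = M^(3/2)
K(v) = (v + v^(3/2))/(2 + (2 + v)²) (K(v) = (v + v^(3/2))/((v + 2)² + 2) = (v + v^(3/2))/((2 + v)² + 2) = (v + v^(3/2))/(2 + (2 + v)²))
K(1/(-57))/(-4420) + 3246/3650 = ((1/(-57) + (1/(-57))^(3/2))/(2 + (2 + 1/(-57))²))/(-4420) + 3246/3650 = ((-1/57 + (-1/57)^(3/2))/(2 + (2 - 1/57)²))*(-1/4420) + 3246*(1/3650) = ((-1/57 - I*√57/3249)/(2 + (113/57)²))*(-1/4420) + 1623/1825 = ((-1/57 - I*√57/3249)/(2 + 12769/3249))*(-1/4420) + 1623/1825 = ((-1/57 - I*√57/3249)/(19267/3249))*(-1/4420) + 1623/1825 = (3249*(-1/57 - I*√57/3249)/19267)*(-1/4420) + 1623/1825 = (-57/19267 - I*√57/19267)*(-1/4420) + 1623/1825 = (57/85160140 + I*√57/85160140) + 1623/1825 = 27643002249/31083451100 + I*√57/85160140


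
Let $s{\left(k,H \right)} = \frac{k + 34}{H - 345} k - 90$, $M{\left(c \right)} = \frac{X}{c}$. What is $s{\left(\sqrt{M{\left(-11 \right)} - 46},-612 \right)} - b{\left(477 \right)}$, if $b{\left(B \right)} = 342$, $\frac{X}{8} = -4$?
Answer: $- \frac{1515730}{3509} - \frac{34 i \sqrt{5214}}{10527} \approx -431.96 - 0.23322 i$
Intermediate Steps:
$X = -32$ ($X = 8 \left(-4\right) = -32$)
$M{\left(c \right)} = - \frac{32}{c}$
$s{\left(k,H \right)} = -90 + \frac{k \left(34 + k\right)}{-345 + H}$ ($s{\left(k,H \right)} = \frac{34 + k}{-345 + H} k - 90 = \frac{k \left(34 + k\right)}{-345 + H} - 90 = -90 + \frac{k \left(34 + k\right)}{-345 + H}$)
$s{\left(\sqrt{M{\left(-11 \right)} - 46},-612 \right)} - b{\left(477 \right)} = \frac{31050 + \left(\sqrt{- \frac{32}{-11} - 46}\right)^{2} - -55080 + 34 \sqrt{- \frac{32}{-11} - 46}}{-345 - 612} - 342 = \frac{31050 + \left(\sqrt{\left(-32\right) \left(- \frac{1}{11}\right) - 46}\right)^{2} + 55080 + 34 \sqrt{\left(-32\right) \left(- \frac{1}{11}\right) - 46}}{-957} - 342 = - \frac{31050 + \left(\sqrt{\frac{32}{11} - 46}\right)^{2} + 55080 + 34 \sqrt{\frac{32}{11} - 46}}{957} - 342 = - \frac{31050 + \left(\sqrt{- \frac{474}{11}}\right)^{2} + 55080 + 34 \sqrt{- \frac{474}{11}}}{957} - 342 = - \frac{31050 + \left(\frac{i \sqrt{5214}}{11}\right)^{2} + 55080 + 34 \frac{i \sqrt{5214}}{11}}{957} - 342 = - \frac{31050 - \frac{474}{11} + 55080 + \frac{34 i \sqrt{5214}}{11}}{957} - 342 = - \frac{\frac{946956}{11} + \frac{34 i \sqrt{5214}}{11}}{957} - 342 = \left(- \frac{315652}{3509} - \frac{34 i \sqrt{5214}}{10527}\right) - 342 = - \frac{1515730}{3509} - \frac{34 i \sqrt{5214}}{10527}$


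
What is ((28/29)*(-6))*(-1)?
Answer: 168/29 ≈ 5.7931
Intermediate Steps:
((28/29)*(-6))*(-1) = -168/29*(-1) = 168/29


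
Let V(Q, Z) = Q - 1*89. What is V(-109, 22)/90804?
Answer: -33/15134 ≈ -0.0021805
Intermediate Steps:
V(Q, Z) = -89 + Q (V(Q, Z) = Q - 89 = -89 + Q)
V(-109, 22)/90804 = (-89 - 109)/90804 = -198*1/90804 = -33/15134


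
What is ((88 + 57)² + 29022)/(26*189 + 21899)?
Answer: 50047/26813 ≈ 1.8665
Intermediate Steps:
((88 + 57)² + 29022)/(26*189 + 21899) = (145² + 29022)/(4914 + 21899) = (21025 + 29022)/26813 = 50047*(1/26813) = 50047/26813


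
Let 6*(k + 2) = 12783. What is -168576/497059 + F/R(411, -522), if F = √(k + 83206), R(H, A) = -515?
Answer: -168576/497059 - √341338/1030 ≈ -0.90637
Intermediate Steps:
k = 4257/2 (k = -2 + (⅙)*12783 = -2 + 4261/2 = 4257/2 ≈ 2128.5)
F = √341338/2 (F = √(4257/2 + 83206) = √(170669/2) = √341338/2 ≈ 292.12)
-168576/497059 + F/R(411, -522) = -168576/497059 + (√341338/2)/(-515) = -168576*1/497059 + (√341338/2)*(-1/515) = -168576/497059 - √341338/1030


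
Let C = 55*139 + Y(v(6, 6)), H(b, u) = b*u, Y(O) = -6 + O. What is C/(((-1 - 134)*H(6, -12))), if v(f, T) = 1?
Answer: 191/243 ≈ 0.78601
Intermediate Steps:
C = 7640 (C = 55*139 + (-6 + 1) = 7645 - 5 = 7640)
C/(((-1 - 134)*H(6, -12))) = 7640/(((-1 - 134)*(6*(-12)))) = 7640/((-135*(-72))) = 7640/9720 = 7640*(1/9720) = 191/243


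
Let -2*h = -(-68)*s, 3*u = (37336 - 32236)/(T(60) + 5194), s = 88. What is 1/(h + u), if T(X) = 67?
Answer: -5261/15739212 ≈ -0.00033426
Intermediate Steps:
u = 1700/5261 (u = ((37336 - 32236)/(67 + 5194))/3 = (5100/5261)/3 = (5100*(1/5261))/3 = (⅓)*(5100/5261) = 1700/5261 ≈ 0.32313)
h = -2992 (h = -(-1)*(-68*88)/2 = -(-1)*(-5984)/2 = -½*5984 = -2992)
1/(h + u) = 1/(-2992 + 1700/5261) = 1/(-15739212/5261) = -5261/15739212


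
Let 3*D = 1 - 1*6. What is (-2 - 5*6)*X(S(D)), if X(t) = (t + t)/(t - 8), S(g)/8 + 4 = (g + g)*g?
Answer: -896/5 ≈ -179.20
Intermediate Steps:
D = -5/3 (D = (1 - 1*6)/3 = (1 - 6)/3 = (⅓)*(-5) = -5/3 ≈ -1.6667)
S(g) = -32 + 16*g² (S(g) = -32 + 8*((g + g)*g) = -32 + 8*((2*g)*g) = -32 + 8*(2*g²) = -32 + 16*g²)
X(t) = 2*t/(-8 + t) (X(t) = (2*t)/(-8 + t) = 2*t/(-8 + t))
(-2 - 5*6)*X(S(D)) = (-2 - 5*6)*(2*(-32 + 16*(-5/3)²)/(-8 + (-32 + 16*(-5/3)²))) = (-2 - 30)*(2*(-32 + 16*(25/9))/(-8 + (-32 + 16*(25/9)))) = -64*(-32 + 400/9)/(-8 + (-32 + 400/9)) = -64*112/(9*(-8 + 112/9)) = -64*112/(9*40/9) = -64*112*9/(9*40) = -32*28/5 = -896/5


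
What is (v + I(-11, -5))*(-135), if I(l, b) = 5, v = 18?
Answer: -3105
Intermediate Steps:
(v + I(-11, -5))*(-135) = (18 + 5)*(-135) = 23*(-135) = -3105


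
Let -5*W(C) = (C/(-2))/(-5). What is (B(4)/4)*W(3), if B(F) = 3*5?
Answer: -9/40 ≈ -0.22500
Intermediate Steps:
B(F) = 15
W(C) = -C/50 (W(C) = -C/(-2)/(5*(-5)) = -C*(-1/2)*(-1)/(5*5) = -(-C/2)*(-1)/(5*5) = -C/50)
(B(4)/4)*W(3) = (15/4)*(-1/50*3) = (15*(1/4))*(-3/50) = (15/4)*(-3/50) = -9/40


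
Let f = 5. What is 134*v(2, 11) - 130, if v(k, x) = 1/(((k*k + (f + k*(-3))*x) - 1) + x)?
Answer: -256/3 ≈ -85.333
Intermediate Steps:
v(k, x) = 1/(-1 + x + k**2 + x*(5 - 3*k)) (v(k, x) = 1/(((k*k + (5 + k*(-3))*x) - 1) + x) = 1/(((k**2 + (5 - 3*k)*x) - 1) + x) = 1/(((k**2 + x*(5 - 3*k)) - 1) + x) = 1/((-1 + k**2 + x*(5 - 3*k)) + x) = 1/(-1 + x + k**2 + x*(5 - 3*k)))
134*v(2, 11) - 130 = 134/(-1 + 2**2 + 6*11 - 3*2*11) - 130 = 134/(-1 + 4 + 66 - 66) - 130 = 134/3 - 130 = -256/3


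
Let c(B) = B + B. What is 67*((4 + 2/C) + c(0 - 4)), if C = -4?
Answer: -603/2 ≈ -301.50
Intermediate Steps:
c(B) = 2*B
67*((4 + 2/C) + c(0 - 4)) = 67*((4 + 2/(-4)) + 2*(0 - 4)) = 67*((4 - ¼*2) + 2*(-4)) = 67*((4 - ½) - 8) = 67*(7/2 - 8) = 67*(-9/2) = -603/2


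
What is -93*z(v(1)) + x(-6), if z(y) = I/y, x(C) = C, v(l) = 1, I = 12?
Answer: -1122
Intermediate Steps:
z(y) = 12/y
-93*z(v(1)) + x(-6) = -1116/1 - 6 = -1116 - 6 = -1122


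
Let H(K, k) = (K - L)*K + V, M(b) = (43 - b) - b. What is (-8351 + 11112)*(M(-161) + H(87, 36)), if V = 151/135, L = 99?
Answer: -252670154/135 ≈ -1.8716e+6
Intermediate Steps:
M(b) = 43 - 2*b
V = 151/135 (V = 151*(1/135) = 151/135 ≈ 1.1185)
H(K, k) = 151/135 + K*(-99 + K) (H(K, k) = (K - 1*99)*K + 151/135 = (K - 99)*K + 151/135 = (-99 + K)*K + 151/135 = K*(-99 + K) + 151/135 = 151/135 + K*(-99 + K))
(-8351 + 11112)*(M(-161) + H(87, 36)) = (-8351 + 11112)*((43 - 2*(-161)) + (151/135 + 87² - 99*87)) = 2761*((43 + 322) + (151/135 + 7569 - 8613)) = 2761*(365 - 140789/135) = 2761*(-91514/135) = -252670154/135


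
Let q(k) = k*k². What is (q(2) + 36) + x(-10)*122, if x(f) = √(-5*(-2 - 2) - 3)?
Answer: 44 + 122*√17 ≈ 547.02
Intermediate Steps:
q(k) = k³
x(f) = √17 (x(f) = √(-5*(-4) - 3) = √(20 - 3) = √17)
(q(2) + 36) + x(-10)*122 = (2³ + 36) + √17*122 = (8 + 36) + 122*√17 = 44 + 122*√17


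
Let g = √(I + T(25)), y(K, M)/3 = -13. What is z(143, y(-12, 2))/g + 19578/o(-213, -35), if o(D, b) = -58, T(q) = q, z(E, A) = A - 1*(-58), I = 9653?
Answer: -9789/29 + 19*√9678/9678 ≈ -337.36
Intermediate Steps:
y(K, M) = -39 (y(K, M) = 3*(-13) = -39)
z(E, A) = 58 + A (z(E, A) = A + 58 = 58 + A)
g = √9678 (g = √(9653 + 25) = √9678 ≈ 98.377)
z(143, y(-12, 2))/g + 19578/o(-213, -35) = (58 - 39)/(√9678) + 19578/(-58) = 19*(√9678/9678) + 19578*(-1/58) = 19*√9678/9678 - 9789/29 = -9789/29 + 19*√9678/9678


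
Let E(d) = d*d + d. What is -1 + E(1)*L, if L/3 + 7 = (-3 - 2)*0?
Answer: -43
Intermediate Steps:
E(d) = d + d**2 (E(d) = d**2 + d = d + d**2)
L = -21 (L = -21 + 3*((-3 - 2)*0) = -21 + 3*(-5*0) = -21 + 3*0 = -21 + 0 = -21)
-1 + E(1)*L = -1 + (1*(1 + 1))*(-21) = -1 + (1*2)*(-21) = -1 + 2*(-21) = -1 - 42 = -43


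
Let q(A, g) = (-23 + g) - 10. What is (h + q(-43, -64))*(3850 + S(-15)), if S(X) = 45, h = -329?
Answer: -1659270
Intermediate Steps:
q(A, g) = -33 + g
(h + q(-43, -64))*(3850 + S(-15)) = (-329 + (-33 - 64))*(3850 + 45) = (-329 - 97)*3895 = -426*3895 = -1659270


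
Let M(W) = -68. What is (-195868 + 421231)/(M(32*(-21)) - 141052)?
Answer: -75121/47040 ≈ -1.5970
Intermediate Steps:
(-195868 + 421231)/(M(32*(-21)) - 141052) = (-195868 + 421231)/(-68 - 141052) = 225363/(-141120) = 225363*(-1/141120) = -75121/47040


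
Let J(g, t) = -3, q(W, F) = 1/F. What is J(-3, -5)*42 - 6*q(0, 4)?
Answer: -255/2 ≈ -127.50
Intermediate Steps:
J(-3, -5)*42 - 6*q(0, 4) = -3*42 - 6/4 = -126 - 6*¼ = -126 - 3/2 = -255/2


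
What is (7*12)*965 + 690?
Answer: 81750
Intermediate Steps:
(7*12)*965 + 690 = 84*965 + 690 = 81060 + 690 = 81750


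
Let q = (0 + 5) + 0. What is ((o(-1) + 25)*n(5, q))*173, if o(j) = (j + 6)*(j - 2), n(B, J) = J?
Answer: 8650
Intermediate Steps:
q = 5 (q = 5 + 0 = 5)
o(j) = (-2 + j)*(6 + j) (o(j) = (6 + j)*(-2 + j) = (-2 + j)*(6 + j))
((o(-1) + 25)*n(5, q))*173 = (((-12 + (-1)**2 + 4*(-1)) + 25)*5)*173 = (((-12 + 1 - 4) + 25)*5)*173 = ((-15 + 25)*5)*173 = (10*5)*173 = 50*173 = 8650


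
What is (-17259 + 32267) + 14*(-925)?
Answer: 2058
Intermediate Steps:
(-17259 + 32267) + 14*(-925) = 15008 - 12950 = 2058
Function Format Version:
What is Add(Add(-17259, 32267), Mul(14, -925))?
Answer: 2058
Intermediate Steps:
Add(Add(-17259, 32267), Mul(14, -925)) = Add(15008, -12950) = 2058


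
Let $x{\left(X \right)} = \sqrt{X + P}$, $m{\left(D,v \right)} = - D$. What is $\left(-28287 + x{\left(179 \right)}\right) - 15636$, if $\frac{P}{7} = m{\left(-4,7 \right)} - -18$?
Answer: $-43923 + 3 \sqrt{37} \approx -43905.0$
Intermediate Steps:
$P = 154$ ($P = 7 \left(\left(-1\right) \left(-4\right) - -18\right) = 7 \left(4 + 18\right) = 7 \cdot 22 = 154$)
$x{\left(X \right)} = \sqrt{154 + X}$ ($x{\left(X \right)} = \sqrt{X + 154} = \sqrt{154 + X}$)
$\left(-28287 + x{\left(179 \right)}\right) - 15636 = \left(-28287 + \sqrt{154 + 179}\right) - 15636 = \left(-28287 + \sqrt{333}\right) - 15636 = \left(-28287 + 3 \sqrt{37}\right) - 15636 = -43923 + 3 \sqrt{37}$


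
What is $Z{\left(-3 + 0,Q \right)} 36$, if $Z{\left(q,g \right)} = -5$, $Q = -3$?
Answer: $-180$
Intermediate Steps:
$Z{\left(-3 + 0,Q \right)} 36 = \left(-5\right) 36 = -180$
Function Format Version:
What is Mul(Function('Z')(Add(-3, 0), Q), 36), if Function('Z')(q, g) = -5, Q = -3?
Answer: -180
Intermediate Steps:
Mul(Function('Z')(Add(-3, 0), Q), 36) = Mul(-5, 36) = -180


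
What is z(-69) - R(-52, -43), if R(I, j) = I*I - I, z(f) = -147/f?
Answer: -63339/23 ≈ -2753.9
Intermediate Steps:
R(I, j) = I² - I
z(-69) - R(-52, -43) = -147/(-69) - (-52)*(-1 - 52) = -147*(-1/69) - (-52)*(-53) = 49/23 - 1*2756 = 49/23 - 2756 = -63339/23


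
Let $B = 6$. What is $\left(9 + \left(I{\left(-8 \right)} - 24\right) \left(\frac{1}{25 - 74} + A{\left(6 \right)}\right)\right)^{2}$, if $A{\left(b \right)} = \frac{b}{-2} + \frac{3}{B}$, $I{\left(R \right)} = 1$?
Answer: $\frac{43072969}{9604} \approx 4484.9$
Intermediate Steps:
$A{\left(b \right)} = \frac{1}{2} - \frac{b}{2}$ ($A{\left(b \right)} = \frac{b}{-2} + \frac{3}{6} = b \left(- \frac{1}{2}\right) + 3 \cdot \frac{1}{6} = - \frac{b}{2} + \frac{1}{2} = \frac{1}{2} - \frac{b}{2}$)
$\left(9 + \left(I{\left(-8 \right)} - 24\right) \left(\frac{1}{25 - 74} + A{\left(6 \right)}\right)\right)^{2} = \left(9 + \left(1 - 24\right) \left(\frac{1}{25 - 74} + \left(\frac{1}{2} - 3\right)\right)\right)^{2} = \left(9 - 23 \left(\frac{1}{-49} + \left(\frac{1}{2} - 3\right)\right)\right)^{2} = \left(9 - 23 \left(- \frac{1}{49} - \frac{5}{2}\right)\right)^{2} = \left(9 - - \frac{5681}{98}\right)^{2} = \left(9 + \frac{5681}{98}\right)^{2} = \left(\frac{6563}{98}\right)^{2} = \frac{43072969}{9604}$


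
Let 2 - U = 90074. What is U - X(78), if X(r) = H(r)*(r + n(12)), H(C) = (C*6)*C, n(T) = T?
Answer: -3375432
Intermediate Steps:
U = -90072 (U = 2 - 1*90074 = 2 - 90074 = -90072)
H(C) = 6*C² (H(C) = (6*C)*C = 6*C²)
X(r) = 6*r²*(12 + r) (X(r) = (6*r²)*(r + 12) = (6*r²)*(12 + r) = 6*r²*(12 + r))
U - X(78) = -90072 - 6*78²*(12 + 78) = -90072 - 6*6084*90 = -90072 - 1*3285360 = -90072 - 3285360 = -3375432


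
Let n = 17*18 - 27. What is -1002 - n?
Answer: -1281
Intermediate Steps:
n = 279 (n = 306 - 27 = 279)
-1002 - n = -1002 - 1*279 = -1002 - 279 = -1281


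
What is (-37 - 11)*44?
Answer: -2112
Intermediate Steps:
(-37 - 11)*44 = -48*44 = -2112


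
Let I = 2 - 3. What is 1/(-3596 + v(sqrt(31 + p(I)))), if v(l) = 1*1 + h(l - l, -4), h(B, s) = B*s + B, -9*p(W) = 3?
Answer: -1/3595 ≈ -0.00027816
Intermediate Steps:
I = -1
p(W) = -1/3 (p(W) = -1/9*3 = -1/3)
h(B, s) = B + B*s
v(l) = 1 (v(l) = 1*1 + (l - l)*(1 - 4) = 1 + 0*(-3) = 1 + 0 = 1)
1/(-3596 + v(sqrt(31 + p(I)))) = 1/(-3596 + 1) = 1/(-3595) = -1/3595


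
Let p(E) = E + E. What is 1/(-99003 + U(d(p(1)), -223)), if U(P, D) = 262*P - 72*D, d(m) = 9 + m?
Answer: -1/80065 ≈ -1.2490e-5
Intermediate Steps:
p(E) = 2*E
U(P, D) = -72*D + 262*P
1/(-99003 + U(d(p(1)), -223)) = 1/(-99003 + (-72*(-223) + 262*(9 + 2*1))) = 1/(-99003 + (16056 + 262*(9 + 2))) = 1/(-99003 + (16056 + 262*11)) = 1/(-99003 + (16056 + 2882)) = 1/(-99003 + 18938) = 1/(-80065) = -1/80065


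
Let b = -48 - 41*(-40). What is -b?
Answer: -1592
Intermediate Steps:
b = 1592 (b = -48 + 1640 = 1592)
-b = -1*1592 = -1592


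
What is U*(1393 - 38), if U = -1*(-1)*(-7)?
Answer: -9485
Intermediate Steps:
U = -7 (U = 1*(-7) = -7)
U*(1393 - 38) = -7*(1393 - 38) = -7*1355 = -9485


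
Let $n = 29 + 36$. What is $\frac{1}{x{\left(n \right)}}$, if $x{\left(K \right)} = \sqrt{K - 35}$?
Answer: $\frac{\sqrt{30}}{30} \approx 0.18257$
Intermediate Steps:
$n = 65$
$x{\left(K \right)} = \sqrt{-35 + K}$
$\frac{1}{x{\left(n \right)}} = \frac{1}{\sqrt{-35 + 65}} = \frac{1}{\sqrt{30}} = \frac{\sqrt{30}}{30}$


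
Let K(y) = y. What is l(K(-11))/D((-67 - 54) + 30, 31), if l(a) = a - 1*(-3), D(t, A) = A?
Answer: -8/31 ≈ -0.25806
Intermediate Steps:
l(a) = 3 + a (l(a) = a + 3 = 3 + a)
l(K(-11))/D((-67 - 54) + 30, 31) = (3 - 11)/31 = -8*1/31 = -8/31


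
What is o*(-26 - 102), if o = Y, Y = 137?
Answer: -17536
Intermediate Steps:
o = 137
o*(-26 - 102) = 137*(-26 - 102) = 137*(-128) = -17536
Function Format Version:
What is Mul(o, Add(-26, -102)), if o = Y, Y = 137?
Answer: -17536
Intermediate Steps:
o = 137
Mul(o, Add(-26, -102)) = Mul(137, Add(-26, -102)) = Mul(137, -128) = -17536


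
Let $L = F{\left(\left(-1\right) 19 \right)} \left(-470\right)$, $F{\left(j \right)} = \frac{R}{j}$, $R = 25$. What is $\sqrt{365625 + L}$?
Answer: $\frac{5 \sqrt{5288555}}{19} \approx 605.18$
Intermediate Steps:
$F{\left(j \right)} = \frac{25}{j}$
$L = \frac{11750}{19}$ ($L = \frac{25}{\left(-1\right) 19} \left(-470\right) = \frac{25}{-19} \left(-470\right) = 25 \left(- \frac{1}{19}\right) \left(-470\right) = \left(- \frac{25}{19}\right) \left(-470\right) = \frac{11750}{19} \approx 618.42$)
$\sqrt{365625 + L} = \sqrt{365625 + \frac{11750}{19}} = \sqrt{\frac{6958625}{19}} = \frac{5 \sqrt{5288555}}{19}$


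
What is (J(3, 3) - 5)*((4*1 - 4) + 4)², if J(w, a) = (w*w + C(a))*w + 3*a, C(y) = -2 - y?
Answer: 256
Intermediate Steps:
J(w, a) = 3*a + w*(-2 + w² - a) (J(w, a) = (w*w + (-2 - a))*w + 3*a = (w² + (-2 - a))*w + 3*a = (-2 + w² - a)*w + 3*a = w*(-2 + w² - a) + 3*a = 3*a + w*(-2 + w² - a))
(J(3, 3) - 5)*((4*1 - 4) + 4)² = ((3³ + 3*3 - 1*3*(2 + 3)) - 5)*((4*1 - 4) + 4)² = ((27 + 9 - 1*3*5) - 5)*((4 - 4) + 4)² = ((27 + 9 - 15) - 5)*(0 + 4)² = (21 - 5)*4² = 16*16 = 256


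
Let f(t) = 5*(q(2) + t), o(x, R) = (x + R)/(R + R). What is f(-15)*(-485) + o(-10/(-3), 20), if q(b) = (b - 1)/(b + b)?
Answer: 107308/3 ≈ 35769.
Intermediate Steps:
o(x, R) = (R + x)/(2*R) (o(x, R) = (R + x)/((2*R)) = (R + x)*(1/(2*R)) = (R + x)/(2*R))
q(b) = (-1 + b)/(2*b) (q(b) = (-1 + b)/((2*b)) = (-1 + b)*(1/(2*b)) = (-1 + b)/(2*b))
f(t) = 5/4 + 5*t (f(t) = 5*((1/2)*(-1 + 2)/2 + t) = 5*((1/2)*(1/2)*1 + t) = 5*(1/4 + t) = 5/4 + 5*t)
f(-15)*(-485) + o(-10/(-3), 20) = (5/4 + 5*(-15))*(-485) + (1/2)*(20 - 10/(-3))/20 = (5/4 - 75)*(-485) + (1/2)*(1/20)*(20 - 10*(-1/3)) = -295/4*(-485) + (1/2)*(1/20)*(20 + 10/3) = 143075/4 + (1/2)*(1/20)*(70/3) = 143075/4 + 7/12 = 107308/3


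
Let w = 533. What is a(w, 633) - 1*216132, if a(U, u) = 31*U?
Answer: -199609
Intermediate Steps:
a(w, 633) - 1*216132 = 31*533 - 1*216132 = 16523 - 216132 = -199609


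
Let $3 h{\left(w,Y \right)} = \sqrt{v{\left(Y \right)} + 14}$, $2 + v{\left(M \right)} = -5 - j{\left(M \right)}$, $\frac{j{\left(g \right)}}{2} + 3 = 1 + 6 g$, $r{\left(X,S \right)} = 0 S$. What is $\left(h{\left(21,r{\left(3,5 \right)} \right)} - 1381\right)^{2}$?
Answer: $\frac{\left(4143 - \sqrt{11}\right)^{2}}{9} \approx 1.9041 \cdot 10^{6}$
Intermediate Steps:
$r{\left(X,S \right)} = 0$
$j{\left(g \right)} = -4 + 12 g$ ($j{\left(g \right)} = -6 + 2 \left(1 + 6 g\right) = -6 + \left(2 + 12 g\right) = -4 + 12 g$)
$v{\left(M \right)} = -3 - 12 M$ ($v{\left(M \right)} = -2 - \left(1 + 12 M\right) = -3 - 12 M$)
$h{\left(w,Y \right)} = \frac{\sqrt{11 - 12 Y}}{3}$ ($h{\left(w,Y \right)} = \frac{\sqrt{\left(-3 - 12 Y\right) + 14}}{3} = \frac{\sqrt{11 - 12 Y}}{3}$)
$\left(h{\left(21,r{\left(3,5 \right)} \right)} - 1381\right)^{2} = \left(\frac{\sqrt{11 - 0}}{3} - 1381\right)^{2} = \left(\frac{\sqrt{11 + 0}}{3} - 1381\right)^{2} = \left(\frac{\sqrt{11}}{3} - 1381\right)^{2} = \left(-1381 + \frac{\sqrt{11}}{3}\right)^{2}$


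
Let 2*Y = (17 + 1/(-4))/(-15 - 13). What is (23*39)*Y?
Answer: -60099/224 ≈ -268.30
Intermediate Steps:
Y = -67/224 (Y = ((17 + 1/(-4))/(-15 - 13))/2 = ((17 - 1/4)/(-28))/2 = ((67/4)*(-1/28))/2 = (1/2)*(-67/112) = -67/224 ≈ -0.29911)
(23*39)*Y = (23*39)*(-67/224) = 897*(-67/224) = -60099/224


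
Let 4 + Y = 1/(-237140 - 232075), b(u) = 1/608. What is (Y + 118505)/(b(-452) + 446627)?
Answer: 33806287602112/127414965854655 ≈ 0.26532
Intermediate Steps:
b(u) = 1/608
Y = -1876861/469215 (Y = -4 + 1/(-237140 - 232075) = -4 + 1/(-469215) = -4 - 1/469215 = -1876861/469215 ≈ -4.0000)
(Y + 118505)/(b(-452) + 446627) = (-1876861/469215 + 118505)/(1/608 + 446627) = 55602446714/(469215*(271549217/608)) = (55602446714/469215)*(608/271549217) = 33806287602112/127414965854655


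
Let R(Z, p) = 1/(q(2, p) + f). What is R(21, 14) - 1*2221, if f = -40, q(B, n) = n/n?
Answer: -86620/39 ≈ -2221.0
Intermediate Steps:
q(B, n) = 1
R(Z, p) = -1/39 (R(Z, p) = 1/(1 - 40) = 1/(-39) = -1/39)
R(21, 14) - 1*2221 = -1/39 - 1*2221 = -1/39 - 2221 = -86620/39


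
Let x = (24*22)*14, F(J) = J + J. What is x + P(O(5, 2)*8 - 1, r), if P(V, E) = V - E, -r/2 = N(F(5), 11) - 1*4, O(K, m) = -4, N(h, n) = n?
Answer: 7373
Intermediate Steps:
F(J) = 2*J
r = -14 (r = -2*(11 - 1*4) = -2*(11 - 4) = -2*7 = -14)
x = 7392 (x = 528*14 = 7392)
x + P(O(5, 2)*8 - 1, r) = 7392 + ((-4*8 - 1) - 1*(-14)) = 7392 + ((-32 - 1) + 14) = 7392 + (-33 + 14) = 7392 - 19 = 7373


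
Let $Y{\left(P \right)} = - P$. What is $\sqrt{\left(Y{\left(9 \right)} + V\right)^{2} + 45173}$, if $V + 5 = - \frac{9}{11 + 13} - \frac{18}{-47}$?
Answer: $\frac{\sqrt{6414056169}}{376} \approx 213.0$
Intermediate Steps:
$V = - \frac{1877}{376}$ ($V = -5 - \left(- \frac{18}{47} + \frac{9}{11 + 13}\right) = -5 - \left(- \frac{18}{47} + \frac{9}{24}\right) = -5 + \left(\left(-9\right) \frac{1}{24} + \frac{18}{47}\right) = -5 + \left(- \frac{3}{8} + \frac{18}{47}\right) = -5 + \frac{3}{376} = - \frac{1877}{376} \approx -4.992$)
$\sqrt{\left(Y{\left(9 \right)} + V\right)^{2} + 45173} = \sqrt{\left(\left(-1\right) 9 - \frac{1877}{376}\right)^{2} + 45173} = \sqrt{\left(-9 - \frac{1877}{376}\right)^{2} + 45173} = \sqrt{\left(- \frac{5261}{376}\right)^{2} + 45173} = \sqrt{\frac{27678121}{141376} + 45173} = \sqrt{\frac{6414056169}{141376}} = \frac{\sqrt{6414056169}}{376}$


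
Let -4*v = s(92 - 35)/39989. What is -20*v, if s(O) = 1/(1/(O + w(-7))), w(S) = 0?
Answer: 285/39989 ≈ 0.0071270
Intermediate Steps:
s(O) = O (s(O) = 1/(1/(O + 0)) = 1/(1/O) = O)
v = -57/159956 (v = -(92 - 35)/(4*39989) = -57/(4*39989) = -¼*57/39989 = -57/159956 ≈ -0.00035635)
-20*v = -20*(-57/159956) = 285/39989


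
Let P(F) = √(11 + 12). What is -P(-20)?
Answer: -√23 ≈ -4.7958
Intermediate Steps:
P(F) = √23
-P(-20) = -√23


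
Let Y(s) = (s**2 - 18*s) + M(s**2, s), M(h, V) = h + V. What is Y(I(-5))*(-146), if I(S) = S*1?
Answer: -19710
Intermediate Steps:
I(S) = S
M(h, V) = V + h
Y(s) = -17*s + 2*s**2 (Y(s) = (s**2 - 18*s) + (s + s**2) = -17*s + 2*s**2)
Y(I(-5))*(-146) = -5*(-17 + 2*(-5))*(-146) = -5*(-17 - 10)*(-146) = -5*(-27)*(-146) = 135*(-146) = -19710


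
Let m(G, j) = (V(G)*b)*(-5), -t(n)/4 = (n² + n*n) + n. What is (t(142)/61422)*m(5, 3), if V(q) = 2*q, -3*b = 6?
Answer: -2698000/10237 ≈ -263.55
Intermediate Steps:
b = -2 (b = -⅓*6 = -2)
t(n) = -8*n² - 4*n (t(n) = -4*((n² + n*n) + n) = -4*((n² + n²) + n) = -4*(2*n² + n) = -4*(n + 2*n²) = -8*n² - 4*n)
m(G, j) = 20*G (m(G, j) = ((2*G)*(-2))*(-5) = -4*G*(-5) = 20*G)
(t(142)/61422)*m(5, 3) = (-4*142*(1 + 2*142)/61422)*(20*5) = (-4*142*(1 + 284)*(1/61422))*100 = (-4*142*285*(1/61422))*100 = -161880*1/61422*100 = -26980/10237*100 = -2698000/10237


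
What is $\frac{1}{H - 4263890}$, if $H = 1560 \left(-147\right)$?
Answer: $- \frac{1}{4493210} \approx -2.2256 \cdot 10^{-7}$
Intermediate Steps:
$H = -229320$
$\frac{1}{H - 4263890} = \frac{1}{-229320 - 4263890} = \frac{1}{-4493210} = - \frac{1}{4493210}$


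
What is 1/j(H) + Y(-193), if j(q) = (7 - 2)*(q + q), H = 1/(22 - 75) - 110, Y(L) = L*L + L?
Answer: 2160735307/58310 ≈ 37056.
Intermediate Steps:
Y(L) = L + L**2 (Y(L) = L**2 + L = L + L**2)
H = -5831/53 (H = 1/(-53) - 110 = -1/53 - 110 = -5831/53 ≈ -110.02)
j(q) = 10*q (j(q) = 5*(2*q) = 10*q)
1/j(H) + Y(-193) = 1/(10*(-5831/53)) - 193*(1 - 193) = 1/(-58310/53) - 193*(-192) = -53/58310 + 37056 = 2160735307/58310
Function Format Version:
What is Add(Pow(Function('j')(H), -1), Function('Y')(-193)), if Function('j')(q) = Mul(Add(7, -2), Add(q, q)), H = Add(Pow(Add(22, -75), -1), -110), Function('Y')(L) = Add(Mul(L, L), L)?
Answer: Rational(2160735307, 58310) ≈ 37056.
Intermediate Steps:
Function('Y')(L) = Add(L, Pow(L, 2)) (Function('Y')(L) = Add(Pow(L, 2), L) = Add(L, Pow(L, 2)))
H = Rational(-5831, 53) (H = Add(Pow(-53, -1), -110) = Add(Rational(-1, 53), -110) = Rational(-5831, 53) ≈ -110.02)
Function('j')(q) = Mul(10, q) (Function('j')(q) = Mul(5, Mul(2, q)) = Mul(10, q))
Add(Pow(Function('j')(H), -1), Function('Y')(-193)) = Add(Pow(Mul(10, Rational(-5831, 53)), -1), Mul(-193, Add(1, -193))) = Add(Pow(Rational(-58310, 53), -1), Mul(-193, -192)) = Add(Rational(-53, 58310), 37056) = Rational(2160735307, 58310)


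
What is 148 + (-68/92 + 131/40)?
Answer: 138493/920 ≈ 150.54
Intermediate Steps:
148 + (-68/92 + 131/40) = 148 + (-68*1/92 + 131*(1/40)) = 148 + (-17/23 + 131/40) = 148 + 2333/920 = 138493/920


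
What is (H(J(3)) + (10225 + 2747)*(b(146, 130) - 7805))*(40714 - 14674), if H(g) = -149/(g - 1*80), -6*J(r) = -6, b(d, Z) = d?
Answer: -204384083763720/79 ≈ -2.5871e+12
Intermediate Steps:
J(r) = 1 (J(r) = -1/6*(-6) = 1)
H(g) = -149/(-80 + g) (H(g) = -149/(g - 80) = -149/(-80 + g))
(H(J(3)) + (10225 + 2747)*(b(146, 130) - 7805))*(40714 - 14674) = (-149/(-80 + 1) + (10225 + 2747)*(146 - 7805))*(40714 - 14674) = (-149/(-79) + 12972*(-7659))*26040 = (-149*(-1/79) - 99352548)*26040 = (149/79 - 99352548)*26040 = -7848851143/79*26040 = -204384083763720/79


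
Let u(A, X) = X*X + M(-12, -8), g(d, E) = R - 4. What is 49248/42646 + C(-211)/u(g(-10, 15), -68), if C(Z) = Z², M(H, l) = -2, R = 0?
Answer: 1063133411/98554906 ≈ 10.787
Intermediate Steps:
g(d, E) = -4 (g(d, E) = 0 - 4 = -4)
u(A, X) = -2 + X² (u(A, X) = X*X - 2 = X² - 2 = -2 + X²)
49248/42646 + C(-211)/u(g(-10, 15), -68) = 49248/42646 + (-211)²/(-2 + (-68)²) = 49248*(1/42646) + 44521/(-2 + 4624) = 24624/21323 + 44521/4622 = 1063133411/98554906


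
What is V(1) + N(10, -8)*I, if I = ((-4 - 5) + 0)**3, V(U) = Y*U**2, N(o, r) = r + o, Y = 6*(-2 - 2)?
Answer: -1482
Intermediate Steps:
Y = -24 (Y = 6*(-4) = -24)
N(o, r) = o + r
V(U) = -24*U**2
I = -729 (I = (-9 + 0)**3 = (-9)**3 = -729)
V(1) + N(10, -8)*I = -24*1**2 + (10 - 8)*(-729) = -24*1 + 2*(-729) = -24 - 1458 = -1482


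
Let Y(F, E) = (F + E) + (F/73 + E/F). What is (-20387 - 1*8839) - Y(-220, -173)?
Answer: -463022209/16060 ≈ -28831.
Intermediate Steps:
Y(F, E) = E + 74*F/73 + E/F (Y(F, E) = (E + F) + (F*(1/73) + E/F) = (E + F) + (F/73 + E/F) = E + 74*F/73 + E/F)
(-20387 - 1*8839) - Y(-220, -173) = (-20387 - 1*8839) - (-173 + (74/73)*(-220) - 173/(-220)) = (-20387 - 8839) - (-173 - 16280/73 - 173*(-1/220)) = -29226 - (-173 - 16280/73 + 173/220) = -29226 - 1*(-6347351/16060) = -29226 + 6347351/16060 = -463022209/16060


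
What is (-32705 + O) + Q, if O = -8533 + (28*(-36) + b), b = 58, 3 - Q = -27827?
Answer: -14358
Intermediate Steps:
Q = 27830 (Q = 3 - 1*(-27827) = 3 + 27827 = 27830)
O = -9483 (O = -8533 + (28*(-36) + 58) = -8533 + (-1008 + 58) = -8533 - 950 = -9483)
(-32705 + O) + Q = (-32705 - 9483) + 27830 = -42188 + 27830 = -14358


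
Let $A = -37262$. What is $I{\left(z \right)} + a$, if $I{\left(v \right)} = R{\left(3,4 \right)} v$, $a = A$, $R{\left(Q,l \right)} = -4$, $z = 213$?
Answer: $-38114$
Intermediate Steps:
$a = -37262$
$I{\left(v \right)} = - 4 v$
$I{\left(z \right)} + a = \left(-4\right) 213 - 37262 = -852 - 37262 = -38114$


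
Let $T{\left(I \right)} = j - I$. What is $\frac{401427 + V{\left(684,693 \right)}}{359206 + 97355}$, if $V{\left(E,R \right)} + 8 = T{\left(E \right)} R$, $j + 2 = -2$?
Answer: $- \frac{75365}{456561} \approx -0.16507$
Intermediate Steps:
$j = -4$ ($j = -2 - 2 = -4$)
$T{\left(I \right)} = -4 - I$
$V{\left(E,R \right)} = -8 + R \left(-4 - E\right)$ ($V{\left(E,R \right)} = -8 + \left(-4 - E\right) R = -8 + R \left(-4 - E\right)$)
$\frac{401427 + V{\left(684,693 \right)}}{359206 + 97355} = \frac{401427 - \left(8 + 693 \left(4 + 684\right)\right)}{359206 + 97355} = \frac{401427 - \left(8 + 693 \cdot 688\right)}{456561} = \left(401427 - 476792\right) \frac{1}{456561} = \left(-75365\right) \frac{1}{456561} = - \frac{75365}{456561}$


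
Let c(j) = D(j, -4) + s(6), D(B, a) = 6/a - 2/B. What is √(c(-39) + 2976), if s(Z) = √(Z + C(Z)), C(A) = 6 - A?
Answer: √(18097170 + 6084*√6)/78 ≈ 54.562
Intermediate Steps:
D(B, a) = -2/B + 6/a
s(Z) = √6 (s(Z) = √(Z + (6 - Z)) = √6)
c(j) = -3/2 + √6 - 2/j (c(j) = (-2/j + 6/(-4)) + √6 = (-2/j + 6*(-¼)) + √6 = (-2/j - 3/2) + √6 = (-3/2 - 2/j) + √6 = -3/2 + √6 - 2/j)
√(c(-39) + 2976) = √((-3/2 + √6 - 2/(-39)) + 2976) = √((-3/2 + √6 - 2*(-1/39)) + 2976) = √((-3/2 + √6 + 2/39) + 2976) = √((-113/78 + √6) + 2976) = √(232015/78 + √6)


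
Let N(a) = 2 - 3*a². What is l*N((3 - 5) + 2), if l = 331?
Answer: 662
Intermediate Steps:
l*N((3 - 5) + 2) = 331*(2 - 3*((3 - 5) + 2)²) = 331*(2 - 3*(-2 + 2)²) = 331*(2 - 3*0²) = 331*(2 - 3*0) = 331*(2 + 0) = 331*2 = 662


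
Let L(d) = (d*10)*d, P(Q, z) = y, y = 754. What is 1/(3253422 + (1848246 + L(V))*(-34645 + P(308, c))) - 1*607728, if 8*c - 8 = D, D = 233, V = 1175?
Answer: -322426000702932193/530543270514 ≈ -6.0773e+5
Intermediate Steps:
c = 241/8 (c = 1 + (⅛)*233 = 1 + 233/8 = 241/8 ≈ 30.125)
P(Q, z) = 754
L(d) = 10*d² (L(d) = (10*d)*d = 10*d²)
1/(3253422 + (1848246 + L(V))*(-34645 + P(308, c))) - 1*607728 = 1/(3253422 + (1848246 + 10*1175²)*(-34645 + 754)) - 1*607728 = 1/(3253422 + (1848246 + 10*1380625)*(-33891)) - 607728 = 1/(3253422 + (1848246 + 13806250)*(-33891)) - 607728 = 1/(3253422 + 15654496*(-33891)) - 607728 = 1/(3253422 - 530546523936) - 607728 = 1/(-530543270514) - 607728 = -1/530543270514 - 607728 = -322426000702932193/530543270514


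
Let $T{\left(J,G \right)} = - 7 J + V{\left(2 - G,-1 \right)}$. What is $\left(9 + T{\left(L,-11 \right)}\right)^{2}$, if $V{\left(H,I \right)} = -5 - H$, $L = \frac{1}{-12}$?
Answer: $\frac{10201}{144} \approx 70.84$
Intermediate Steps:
$L = - \frac{1}{12} \approx -0.083333$
$T{\left(J,G \right)} = -7 + G - 7 J$ ($T{\left(J,G \right)} = - 7 J - \left(7 - G\right) = - 7 J + \left(-5 + \left(-2 + G\right)\right) = - 7 J + \left(-7 + G\right) = -7 + G - 7 J$)
$\left(9 + T{\left(L,-11 \right)}\right)^{2} = \left(9 - \frac{209}{12}\right)^{2} = \left(- \frac{101}{12}\right)^{2} = \frac{10201}{144}$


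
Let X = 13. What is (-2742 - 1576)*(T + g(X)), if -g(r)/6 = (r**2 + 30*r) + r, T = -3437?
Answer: 29660342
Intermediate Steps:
g(r) = -186*r - 6*r**2 (g(r) = -6*((r**2 + 30*r) + r) = -6*(r**2 + 31*r) = -186*r - 6*r**2)
(-2742 - 1576)*(T + g(X)) = (-2742 - 1576)*(-3437 - 6*13*(31 + 13)) = -4318*(-3437 - 6*13*44) = -4318*(-3437 - 3432) = -4318*(-6869) = 29660342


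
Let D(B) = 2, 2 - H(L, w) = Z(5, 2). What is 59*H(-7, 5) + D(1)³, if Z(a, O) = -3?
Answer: 303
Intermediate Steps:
H(L, w) = 5 (H(L, w) = 2 - 1*(-3) = 2 + 3 = 5)
59*H(-7, 5) + D(1)³ = 59*5 + 2³ = 295 + 8 = 303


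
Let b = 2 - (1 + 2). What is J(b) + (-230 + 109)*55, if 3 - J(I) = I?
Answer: -6651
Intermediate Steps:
b = -1 (b = 2 - 1*3 = 2 - 3 = -1)
J(I) = 3 - I
J(b) + (-230 + 109)*55 = (3 - 1*(-1)) + (-230 + 109)*55 = (3 + 1) - 121*55 = 4 - 6655 = -6651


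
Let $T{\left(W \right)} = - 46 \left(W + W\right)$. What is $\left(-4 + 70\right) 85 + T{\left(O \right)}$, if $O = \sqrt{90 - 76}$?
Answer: $5610 - 92 \sqrt{14} \approx 5265.8$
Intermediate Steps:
$O = \sqrt{14} \approx 3.7417$
$T{\left(W \right)} = - 92 W$ ($T{\left(W \right)} = - 46 \cdot 2 W = - 92 W$)
$\left(-4 + 70\right) 85 + T{\left(O \right)} = \left(-4 + 70\right) 85 - 92 \sqrt{14} = 66 \cdot 85 - 92 \sqrt{14} = 5610 - 92 \sqrt{14}$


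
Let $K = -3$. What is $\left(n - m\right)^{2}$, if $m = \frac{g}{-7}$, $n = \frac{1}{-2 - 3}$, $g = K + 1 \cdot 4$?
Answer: $\frac{4}{1225} \approx 0.0032653$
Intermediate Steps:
$g = 1$ ($g = -3 + 1 \cdot 4 = -3 + 4 = 1$)
$n = - \frac{1}{5}$ ($n = \frac{1}{-5} = - \frac{1}{5} \approx -0.2$)
$m = - \frac{1}{7}$ ($m = 1 \frac{1}{-7} = 1 \left(- \frac{1}{7}\right) = - \frac{1}{7} \approx -0.14286$)
$\left(n - m\right)^{2} = \left(- \frac{1}{5} - - \frac{1}{7}\right)^{2} = \left(- \frac{1}{5} + \frac{1}{7}\right)^{2} = \left(- \frac{2}{35}\right)^{2} = \frac{4}{1225}$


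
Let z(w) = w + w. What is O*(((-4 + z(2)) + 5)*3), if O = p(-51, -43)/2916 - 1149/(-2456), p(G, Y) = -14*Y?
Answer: 6036245/596808 ≈ 10.114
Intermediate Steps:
z(w) = 2*w
O = 1207249/1790424 (O = -14*(-43)/2916 - 1149/(-2456) = 602*(1/2916) - 1149*(-1/2456) = 301/1458 + 1149/2456 = 1207249/1790424 ≈ 0.67428)
O*(((-4 + z(2)) + 5)*3) = 1207249*(((-4 + 2*2) + 5)*3)/1790424 = 1207249*(((-4 + 4) + 5)*3)/1790424 = 1207249*((0 + 5)*3)/1790424 = 1207249*(5*3)/1790424 = (1207249/1790424)*15 = 6036245/596808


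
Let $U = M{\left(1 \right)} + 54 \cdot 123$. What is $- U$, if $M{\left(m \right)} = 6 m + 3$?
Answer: $-6651$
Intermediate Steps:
$M{\left(m \right)} = 3 + 6 m$
$U = 6651$ ($U = \left(3 + 6 \cdot 1\right) + 54 \cdot 123 = \left(3 + 6\right) + 6642 = 9 + 6642 = 6651$)
$- U = \left(-1\right) 6651 = -6651$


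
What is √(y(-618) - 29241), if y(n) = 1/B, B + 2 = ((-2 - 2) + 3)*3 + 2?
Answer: 2*I*√65793/3 ≈ 171.0*I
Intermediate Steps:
B = -3 (B = -2 + (((-2 - 2) + 3)*3 + 2) = -2 + ((-4 + 3)*3 + 2) = -2 + (-1*3 + 2) = -2 + (-3 + 2) = -2 - 1 = -3)
y(n) = -⅓ (y(n) = 1/(-3) = -⅓)
√(y(-618) - 29241) = √(-⅓ - 29241) = √(-87724/3) = 2*I*√65793/3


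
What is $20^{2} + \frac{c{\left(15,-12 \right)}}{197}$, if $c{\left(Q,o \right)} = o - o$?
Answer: $400$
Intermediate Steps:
$c{\left(Q,o \right)} = 0$
$20^{2} + \frac{c{\left(15,-12 \right)}}{197} = 20^{2} + \frac{0}{197} = 400 + 0 \cdot \frac{1}{197} = 400 + 0 = 400$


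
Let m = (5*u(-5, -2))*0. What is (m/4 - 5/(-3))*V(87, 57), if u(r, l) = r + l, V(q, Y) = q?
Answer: 145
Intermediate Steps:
u(r, l) = l + r
m = 0 (m = (5*(-2 - 5))*0 = (5*(-7))*0 = -35*0 = 0)
(m/4 - 5/(-3))*V(87, 57) = (0/4 - 5/(-3))*87 = (0*(¼) - 5*(-⅓))*87 = (0 + 5/3)*87 = (5/3)*87 = 145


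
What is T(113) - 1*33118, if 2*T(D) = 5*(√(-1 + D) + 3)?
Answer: -66221/2 + 10*√7 ≈ -33084.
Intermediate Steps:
T(D) = 15/2 + 5*√(-1 + D)/2 (T(D) = (5*(√(-1 + D) + 3))/2 = (5*(3 + √(-1 + D)))/2 = (15 + 5*√(-1 + D))/2 = 15/2 + 5*√(-1 + D)/2)
T(113) - 1*33118 = (15/2 + 5*√(-1 + 113)/2) - 1*33118 = (15/2 + 5*√112/2) - 33118 = (15/2 + 5*(4*√7)/2) - 33118 = (15/2 + 10*√7) - 33118 = -66221/2 + 10*√7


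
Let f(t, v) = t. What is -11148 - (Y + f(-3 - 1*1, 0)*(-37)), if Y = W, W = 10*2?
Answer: -11316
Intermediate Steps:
W = 20
Y = 20
-11148 - (Y + f(-3 - 1*1, 0)*(-37)) = -11148 - (20 + (-3 - 1*1)*(-37)) = -11148 - (20 + (-3 - 1)*(-37)) = -11148 - (20 - 4*(-37)) = -11148 - (20 + 148) = -11148 - 1*168 = -11148 - 168 = -11316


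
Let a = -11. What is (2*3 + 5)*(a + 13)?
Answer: 22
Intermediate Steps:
(2*3 + 5)*(a + 13) = (2*3 + 5)*(-11 + 13) = (6 + 5)*2 = 11*2 = 22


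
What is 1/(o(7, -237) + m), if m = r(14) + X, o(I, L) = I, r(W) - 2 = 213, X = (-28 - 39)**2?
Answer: 1/4711 ≈ 0.00021227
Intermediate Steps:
X = 4489 (X = (-67)**2 = 4489)
r(W) = 215 (r(W) = 2 + 213 = 215)
m = 4704 (m = 215 + 4489 = 4704)
1/(o(7, -237) + m) = 1/(7 + 4704) = 1/4711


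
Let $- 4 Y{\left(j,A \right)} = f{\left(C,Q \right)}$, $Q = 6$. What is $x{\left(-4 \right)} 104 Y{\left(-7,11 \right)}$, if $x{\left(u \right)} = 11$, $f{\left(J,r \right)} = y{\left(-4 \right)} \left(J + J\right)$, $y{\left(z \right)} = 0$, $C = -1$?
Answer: $0$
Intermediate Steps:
$f{\left(J,r \right)} = 0$ ($f{\left(J,r \right)} = 0 \left(J + J\right) = 0 \cdot 2 J = 0$)
$Y{\left(j,A \right)} = 0$ ($Y{\left(j,A \right)} = \left(- \frac{1}{4}\right) 0 = 0$)
$x{\left(-4 \right)} 104 Y{\left(-7,11 \right)} = 11 \cdot 104 \cdot 0 = 1144 \cdot 0 = 0$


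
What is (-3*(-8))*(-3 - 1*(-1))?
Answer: -48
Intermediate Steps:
(-3*(-8))*(-3 - 1*(-1)) = 24*(-3 + 1) = 24*(-2) = -48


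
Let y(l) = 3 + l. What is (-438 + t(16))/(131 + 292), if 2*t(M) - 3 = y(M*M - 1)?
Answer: -205/282 ≈ -0.72695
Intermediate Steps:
t(M) = 5/2 + M²/2 (t(M) = 3/2 + (3 + (M*M - 1))/2 = 3/2 + (3 + (M² - 1))/2 = 3/2 + (3 + (-1 + M²))/2 = 3/2 + (2 + M²)/2 = 3/2 + (1 + M²/2) = 5/2 + M²/2)
(-438 + t(16))/(131 + 292) = (-438 + (5/2 + (½)*16²))/(131 + 292) = (-438 + (5/2 + (½)*256))/423 = (-438 + (5/2 + 128))*(1/423) = (-438 + 261/2)*(1/423) = -615/2*1/423 = -205/282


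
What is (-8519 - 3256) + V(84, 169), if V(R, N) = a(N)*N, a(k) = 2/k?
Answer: -11773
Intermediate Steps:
V(R, N) = 2 (V(R, N) = (2/N)*N = 2)
(-8519 - 3256) + V(84, 169) = (-8519 - 3256) + 2 = -11775 + 2 = -11773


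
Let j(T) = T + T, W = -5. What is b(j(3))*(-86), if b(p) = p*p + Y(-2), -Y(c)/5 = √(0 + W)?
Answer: -3096 + 430*I*√5 ≈ -3096.0 + 961.51*I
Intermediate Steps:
j(T) = 2*T
Y(c) = -5*I*√5 (Y(c) = -5*√(0 - 5) = -5*I*√5)
b(p) = p² - 5*I*√5 (b(p) = p*p - 5*I*√5 = p² - 5*I*√5)
b(j(3))*(-86) = ((2*3)² - 5*I*√5)*(-86) = (6² - 5*I*√5)*(-86) = (36 - 5*I*√5)*(-86) = -3096 + 430*I*√5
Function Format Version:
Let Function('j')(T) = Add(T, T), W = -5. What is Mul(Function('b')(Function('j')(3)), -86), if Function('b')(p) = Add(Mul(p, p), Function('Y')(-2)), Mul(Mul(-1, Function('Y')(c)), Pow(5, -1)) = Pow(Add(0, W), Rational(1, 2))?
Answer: Add(-3096, Mul(430, I, Pow(5, Rational(1, 2)))) ≈ Add(-3096.0, Mul(961.51, I))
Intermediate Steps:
Function('j')(T) = Mul(2, T)
Function('Y')(c) = Mul(-5, I, Pow(5, Rational(1, 2))) (Function('Y')(c) = Mul(-5, Pow(Add(0, -5), Rational(1, 2))) = Mul(-5, Pow(-5, Rational(1, 2))) = Mul(-5, Mul(I, Pow(5, Rational(1, 2)))) = Mul(-5, I, Pow(5, Rational(1, 2))))
Function('b')(p) = Add(Pow(p, 2), Mul(-5, I, Pow(5, Rational(1, 2)))) (Function('b')(p) = Add(Mul(p, p), Mul(-5, I, Pow(5, Rational(1, 2)))) = Add(Pow(p, 2), Mul(-5, I, Pow(5, Rational(1, 2)))))
Mul(Function('b')(Function('j')(3)), -86) = Mul(Add(Pow(Mul(2, 3), 2), Mul(-5, I, Pow(5, Rational(1, 2)))), -86) = Mul(Add(Pow(6, 2), Mul(-5, I, Pow(5, Rational(1, 2)))), -86) = Mul(Add(36, Mul(-5, I, Pow(5, Rational(1, 2)))), -86) = Add(-3096, Mul(430, I, Pow(5, Rational(1, 2))))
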